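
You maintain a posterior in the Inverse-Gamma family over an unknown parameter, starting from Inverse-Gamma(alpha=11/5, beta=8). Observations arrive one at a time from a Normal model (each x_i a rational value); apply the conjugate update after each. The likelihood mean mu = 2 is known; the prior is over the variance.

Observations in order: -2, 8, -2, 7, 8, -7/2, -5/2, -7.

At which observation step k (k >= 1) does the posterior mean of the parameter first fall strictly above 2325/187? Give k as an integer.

k = 2

obs 1: x=-2 → posterior Inverse-Gamma(27/10, 16)
obs 2: x=8 → posterior Inverse-Gamma(16/5, 34)
obs 3: x=-2 → posterior Inverse-Gamma(37/10, 42)
obs 4: x=7 → posterior Inverse-Gamma(21/5, 109/2)
obs 5: x=8 → posterior Inverse-Gamma(47/10, 145/2)
obs 6: x=-7/2 → posterior Inverse-Gamma(26/5, 701/8)
obs 7: x=-5/2 → posterior Inverse-Gamma(57/10, 391/4)
obs 8: x=-7 → posterior Inverse-Gamma(31/5, 553/4)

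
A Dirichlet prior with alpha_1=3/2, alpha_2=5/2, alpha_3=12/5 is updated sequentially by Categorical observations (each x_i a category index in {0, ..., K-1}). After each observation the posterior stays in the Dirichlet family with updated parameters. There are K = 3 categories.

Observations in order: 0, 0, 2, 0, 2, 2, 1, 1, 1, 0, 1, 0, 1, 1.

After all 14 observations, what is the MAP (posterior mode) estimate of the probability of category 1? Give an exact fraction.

25/58

obs 1: x=0 → posterior Dirichlet(5/2, 5/2, 12/5)
obs 2: x=0 → posterior Dirichlet(7/2, 5/2, 12/5)
obs 3: x=2 → posterior Dirichlet(7/2, 5/2, 17/5)
obs 4: x=0 → posterior Dirichlet(9/2, 5/2, 17/5)
obs 5: x=2 → posterior Dirichlet(9/2, 5/2, 22/5)
obs 6: x=2 → posterior Dirichlet(9/2, 5/2, 27/5)
obs 7: x=1 → posterior Dirichlet(9/2, 7/2, 27/5)
obs 8: x=1 → posterior Dirichlet(9/2, 9/2, 27/5)
obs 9: x=1 → posterior Dirichlet(9/2, 11/2, 27/5)
obs 10: x=0 → posterior Dirichlet(11/2, 11/2, 27/5)
obs 11: x=1 → posterior Dirichlet(11/2, 13/2, 27/5)
obs 12: x=0 → posterior Dirichlet(13/2, 13/2, 27/5)
obs 13: x=1 → posterior Dirichlet(13/2, 15/2, 27/5)
obs 14: x=1 → posterior Dirichlet(13/2, 17/2, 27/5)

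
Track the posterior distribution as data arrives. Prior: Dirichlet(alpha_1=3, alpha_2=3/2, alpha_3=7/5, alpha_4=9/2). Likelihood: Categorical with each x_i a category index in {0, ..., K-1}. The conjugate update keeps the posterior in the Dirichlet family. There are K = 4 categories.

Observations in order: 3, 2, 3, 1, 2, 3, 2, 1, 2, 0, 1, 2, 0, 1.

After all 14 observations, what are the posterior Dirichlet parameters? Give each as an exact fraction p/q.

alpha_1=5, alpha_2=11/2, alpha_3=32/5, alpha_4=15/2

obs 1: x=3 → posterior Dirichlet(3, 3/2, 7/5, 11/2)
obs 2: x=2 → posterior Dirichlet(3, 3/2, 12/5, 11/2)
obs 3: x=3 → posterior Dirichlet(3, 3/2, 12/5, 13/2)
obs 4: x=1 → posterior Dirichlet(3, 5/2, 12/5, 13/2)
obs 5: x=2 → posterior Dirichlet(3, 5/2, 17/5, 13/2)
obs 6: x=3 → posterior Dirichlet(3, 5/2, 17/5, 15/2)
obs 7: x=2 → posterior Dirichlet(3, 5/2, 22/5, 15/2)
obs 8: x=1 → posterior Dirichlet(3, 7/2, 22/5, 15/2)
obs 9: x=2 → posterior Dirichlet(3, 7/2, 27/5, 15/2)
obs 10: x=0 → posterior Dirichlet(4, 7/2, 27/5, 15/2)
obs 11: x=1 → posterior Dirichlet(4, 9/2, 27/5, 15/2)
obs 12: x=2 → posterior Dirichlet(4, 9/2, 32/5, 15/2)
obs 13: x=0 → posterior Dirichlet(5, 9/2, 32/5, 15/2)
obs 14: x=1 → posterior Dirichlet(5, 11/2, 32/5, 15/2)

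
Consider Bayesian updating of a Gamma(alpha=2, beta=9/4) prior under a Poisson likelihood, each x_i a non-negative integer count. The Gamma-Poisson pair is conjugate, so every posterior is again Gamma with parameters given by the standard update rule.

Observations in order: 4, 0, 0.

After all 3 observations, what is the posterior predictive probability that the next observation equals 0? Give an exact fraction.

85766121/244140625

obs 1: x=4 → posterior Gamma(6, 13/4)
obs 2: x=0 → posterior Gamma(6, 17/4)
obs 3: x=0 → posterior Gamma(6, 21/4)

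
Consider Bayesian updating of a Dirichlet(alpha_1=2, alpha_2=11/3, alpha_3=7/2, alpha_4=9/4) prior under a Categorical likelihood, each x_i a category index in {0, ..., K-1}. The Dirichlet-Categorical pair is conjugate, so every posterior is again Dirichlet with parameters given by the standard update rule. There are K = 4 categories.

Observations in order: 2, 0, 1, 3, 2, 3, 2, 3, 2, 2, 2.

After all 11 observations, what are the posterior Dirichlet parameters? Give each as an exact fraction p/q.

alpha_1=3, alpha_2=14/3, alpha_3=19/2, alpha_4=21/4

obs 1: x=2 → posterior Dirichlet(2, 11/3, 9/2, 9/4)
obs 2: x=0 → posterior Dirichlet(3, 11/3, 9/2, 9/4)
obs 3: x=1 → posterior Dirichlet(3, 14/3, 9/2, 9/4)
obs 4: x=3 → posterior Dirichlet(3, 14/3, 9/2, 13/4)
obs 5: x=2 → posterior Dirichlet(3, 14/3, 11/2, 13/4)
obs 6: x=3 → posterior Dirichlet(3, 14/3, 11/2, 17/4)
obs 7: x=2 → posterior Dirichlet(3, 14/3, 13/2, 17/4)
obs 8: x=3 → posterior Dirichlet(3, 14/3, 13/2, 21/4)
obs 9: x=2 → posterior Dirichlet(3, 14/3, 15/2, 21/4)
obs 10: x=2 → posterior Dirichlet(3, 14/3, 17/2, 21/4)
obs 11: x=2 → posterior Dirichlet(3, 14/3, 19/2, 21/4)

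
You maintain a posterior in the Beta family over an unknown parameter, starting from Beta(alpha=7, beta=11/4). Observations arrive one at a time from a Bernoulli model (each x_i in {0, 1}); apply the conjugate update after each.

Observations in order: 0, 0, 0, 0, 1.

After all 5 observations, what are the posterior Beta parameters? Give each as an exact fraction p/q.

obs 1: x=0 → posterior Beta(7, 15/4)
obs 2: x=0 → posterior Beta(7, 19/4)
obs 3: x=0 → posterior Beta(7, 23/4)
obs 4: x=0 → posterior Beta(7, 27/4)
obs 5: x=1 → posterior Beta(8, 27/4)

alpha=8, beta=27/4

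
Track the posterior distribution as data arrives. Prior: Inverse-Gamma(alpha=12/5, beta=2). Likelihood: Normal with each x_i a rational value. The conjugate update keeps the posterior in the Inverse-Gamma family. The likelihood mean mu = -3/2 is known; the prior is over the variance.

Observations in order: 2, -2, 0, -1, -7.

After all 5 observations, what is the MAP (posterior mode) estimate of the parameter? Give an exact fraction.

obs 1: x=2 → posterior Inverse-Gamma(29/10, 65/8)
obs 2: x=-2 → posterior Inverse-Gamma(17/5, 33/4)
obs 3: x=0 → posterior Inverse-Gamma(39/10, 75/8)
obs 4: x=-1 → posterior Inverse-Gamma(22/5, 19/2)
obs 5: x=-7 → posterior Inverse-Gamma(49/10, 197/8)

985/236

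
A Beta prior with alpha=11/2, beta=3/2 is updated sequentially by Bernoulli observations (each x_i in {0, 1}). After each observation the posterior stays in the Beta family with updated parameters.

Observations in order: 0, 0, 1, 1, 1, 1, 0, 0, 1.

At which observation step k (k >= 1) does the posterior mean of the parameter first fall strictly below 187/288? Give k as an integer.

obs 1: x=0 → posterior Beta(11/2, 5/2)
obs 2: x=0 → posterior Beta(11/2, 7/2)
obs 3: x=1 → posterior Beta(13/2, 7/2)
obs 4: x=1 → posterior Beta(15/2, 7/2)
obs 5: x=1 → posterior Beta(17/2, 7/2)
obs 6: x=1 → posterior Beta(19/2, 7/2)
obs 7: x=0 → posterior Beta(19/2, 9/2)
obs 8: x=0 → posterior Beta(19/2, 11/2)
obs 9: x=1 → posterior Beta(21/2, 11/2)

k = 2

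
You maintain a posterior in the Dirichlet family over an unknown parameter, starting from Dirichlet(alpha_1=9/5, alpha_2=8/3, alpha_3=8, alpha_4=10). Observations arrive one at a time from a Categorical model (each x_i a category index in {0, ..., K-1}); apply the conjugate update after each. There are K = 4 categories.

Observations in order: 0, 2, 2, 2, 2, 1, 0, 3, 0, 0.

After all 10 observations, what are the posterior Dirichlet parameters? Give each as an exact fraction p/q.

alpha_1=29/5, alpha_2=11/3, alpha_3=12, alpha_4=11

obs 1: x=0 → posterior Dirichlet(14/5, 8/3, 8, 10)
obs 2: x=2 → posterior Dirichlet(14/5, 8/3, 9, 10)
obs 3: x=2 → posterior Dirichlet(14/5, 8/3, 10, 10)
obs 4: x=2 → posterior Dirichlet(14/5, 8/3, 11, 10)
obs 5: x=2 → posterior Dirichlet(14/5, 8/3, 12, 10)
obs 6: x=1 → posterior Dirichlet(14/5, 11/3, 12, 10)
obs 7: x=0 → posterior Dirichlet(19/5, 11/3, 12, 10)
obs 8: x=3 → posterior Dirichlet(19/5, 11/3, 12, 11)
obs 9: x=0 → posterior Dirichlet(24/5, 11/3, 12, 11)
obs 10: x=0 → posterior Dirichlet(29/5, 11/3, 12, 11)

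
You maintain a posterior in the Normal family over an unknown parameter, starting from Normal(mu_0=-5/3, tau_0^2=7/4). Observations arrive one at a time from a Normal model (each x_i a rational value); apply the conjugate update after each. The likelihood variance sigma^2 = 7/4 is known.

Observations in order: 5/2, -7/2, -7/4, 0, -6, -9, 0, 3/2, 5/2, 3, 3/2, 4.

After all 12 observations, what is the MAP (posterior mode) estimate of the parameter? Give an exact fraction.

-83/156

obs 1: x=5/2 → posterior Normal(5/12, 7/8)
obs 2: x=-7/2 → posterior Normal(-8/9, 7/12)
obs 3: x=-7/4 → posterior Normal(-53/48, 7/16)
obs 4: x=0 → posterior Normal(-53/60, 7/20)
obs 5: x=-6 → posterior Normal(-125/72, 7/24)
obs 6: x=-9 → posterior Normal(-233/84, 1/4)
obs 7: x=0 → posterior Normal(-233/96, 7/32)
obs 8: x=3/2 → posterior Normal(-215/108, 7/36)
obs 9: x=5/2 → posterior Normal(-37/24, 7/40)
obs 10: x=3 → posterior Normal(-149/132, 7/44)
obs 11: x=3/2 → posterior Normal(-131/144, 7/48)
obs 12: x=4 → posterior Normal(-83/156, 7/52)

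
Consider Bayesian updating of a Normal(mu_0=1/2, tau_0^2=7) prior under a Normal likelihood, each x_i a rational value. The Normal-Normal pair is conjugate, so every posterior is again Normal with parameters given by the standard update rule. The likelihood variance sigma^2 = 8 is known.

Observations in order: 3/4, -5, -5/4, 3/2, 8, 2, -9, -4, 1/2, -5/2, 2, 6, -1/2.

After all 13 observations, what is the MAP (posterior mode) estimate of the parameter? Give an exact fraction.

-13/198

obs 1: x=3/4 → posterior Normal(37/60, 56/15)
obs 2: x=-5 → posterior Normal(-103/88, 28/11)
obs 3: x=-5/4 → posterior Normal(-69/58, 56/29)
obs 4: x=3/2 → posterior Normal(-2/3, 14/9)
obs 5: x=8 → posterior Normal(32/43, 56/43)
obs 6: x=2 → posterior Normal(23/25, 28/25)
obs 7: x=-9 → posterior Normal(-17/57, 56/57)
obs 8: x=-4 → posterior Normal(-45/64, 7/8)
obs 9: x=1/2 → posterior Normal(-83/142, 56/71)
obs 10: x=-5/2 → posterior Normal(-59/78, 28/39)
obs 11: x=2 → posterior Normal(-9/17, 56/85)
obs 12: x=6 → posterior Normal(-3/92, 14/23)
obs 13: x=-1/2 → posterior Normal(-13/198, 56/99)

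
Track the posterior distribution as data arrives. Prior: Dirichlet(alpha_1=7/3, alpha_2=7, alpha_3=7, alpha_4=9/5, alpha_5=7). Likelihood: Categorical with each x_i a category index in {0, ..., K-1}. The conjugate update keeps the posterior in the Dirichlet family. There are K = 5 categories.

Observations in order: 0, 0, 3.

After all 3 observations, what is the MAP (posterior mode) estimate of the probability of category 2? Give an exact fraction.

90/347

obs 1: x=0 → posterior Dirichlet(10/3, 7, 7, 9/5, 7)
obs 2: x=0 → posterior Dirichlet(13/3, 7, 7, 9/5, 7)
obs 3: x=3 → posterior Dirichlet(13/3, 7, 7, 14/5, 7)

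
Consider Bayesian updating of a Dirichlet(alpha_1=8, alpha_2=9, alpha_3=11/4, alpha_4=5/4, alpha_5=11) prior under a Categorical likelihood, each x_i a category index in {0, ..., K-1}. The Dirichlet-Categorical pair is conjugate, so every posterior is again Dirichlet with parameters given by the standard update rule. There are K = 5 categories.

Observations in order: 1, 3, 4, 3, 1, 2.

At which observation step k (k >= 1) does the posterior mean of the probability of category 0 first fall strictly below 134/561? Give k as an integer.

k = 2

obs 1: x=1 → posterior Dirichlet(8, 10, 11/4, 5/4, 11)
obs 2: x=3 → posterior Dirichlet(8, 10, 11/4, 9/4, 11)
obs 3: x=4 → posterior Dirichlet(8, 10, 11/4, 9/4, 12)
obs 4: x=3 → posterior Dirichlet(8, 10, 11/4, 13/4, 12)
obs 5: x=1 → posterior Dirichlet(8, 11, 11/4, 13/4, 12)
obs 6: x=2 → posterior Dirichlet(8, 11, 15/4, 13/4, 12)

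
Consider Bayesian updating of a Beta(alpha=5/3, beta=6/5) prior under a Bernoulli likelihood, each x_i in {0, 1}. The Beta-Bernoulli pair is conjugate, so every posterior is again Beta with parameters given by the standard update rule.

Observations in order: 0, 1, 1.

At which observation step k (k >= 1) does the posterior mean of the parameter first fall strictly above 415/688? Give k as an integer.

obs 1: x=0 → posterior Beta(5/3, 11/5)
obs 2: x=1 → posterior Beta(8/3, 11/5)
obs 3: x=1 → posterior Beta(11/3, 11/5)

k = 3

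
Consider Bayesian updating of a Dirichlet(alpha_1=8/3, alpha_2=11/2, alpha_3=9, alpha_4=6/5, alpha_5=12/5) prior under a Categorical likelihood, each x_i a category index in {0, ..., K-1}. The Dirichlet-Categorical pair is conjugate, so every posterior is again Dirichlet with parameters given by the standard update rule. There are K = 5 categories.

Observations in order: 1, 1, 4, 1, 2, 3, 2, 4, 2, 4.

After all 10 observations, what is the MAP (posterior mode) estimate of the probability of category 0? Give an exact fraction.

obs 1: x=1 → posterior Dirichlet(8/3, 13/2, 9, 6/5, 12/5)
obs 2: x=1 → posterior Dirichlet(8/3, 15/2, 9, 6/5, 12/5)
obs 3: x=4 → posterior Dirichlet(8/3, 15/2, 9, 6/5, 17/5)
obs 4: x=1 → posterior Dirichlet(8/3, 17/2, 9, 6/5, 17/5)
obs 5: x=2 → posterior Dirichlet(8/3, 17/2, 10, 6/5, 17/5)
obs 6: x=3 → posterior Dirichlet(8/3, 17/2, 10, 11/5, 17/5)
obs 7: x=2 → posterior Dirichlet(8/3, 17/2, 11, 11/5, 17/5)
obs 8: x=4 → posterior Dirichlet(8/3, 17/2, 11, 11/5, 22/5)
obs 9: x=2 → posterior Dirichlet(8/3, 17/2, 12, 11/5, 22/5)
obs 10: x=4 → posterior Dirichlet(8/3, 17/2, 12, 11/5, 27/5)

50/773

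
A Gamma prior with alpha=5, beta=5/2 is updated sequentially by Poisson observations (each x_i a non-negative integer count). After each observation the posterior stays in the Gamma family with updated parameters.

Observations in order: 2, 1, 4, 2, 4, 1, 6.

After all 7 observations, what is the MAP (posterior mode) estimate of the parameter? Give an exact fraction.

obs 1: x=2 → posterior Gamma(7, 7/2)
obs 2: x=1 → posterior Gamma(8, 9/2)
obs 3: x=4 → posterior Gamma(12, 11/2)
obs 4: x=2 → posterior Gamma(14, 13/2)
obs 5: x=4 → posterior Gamma(18, 15/2)
obs 6: x=1 → posterior Gamma(19, 17/2)
obs 7: x=6 → posterior Gamma(25, 19/2)

48/19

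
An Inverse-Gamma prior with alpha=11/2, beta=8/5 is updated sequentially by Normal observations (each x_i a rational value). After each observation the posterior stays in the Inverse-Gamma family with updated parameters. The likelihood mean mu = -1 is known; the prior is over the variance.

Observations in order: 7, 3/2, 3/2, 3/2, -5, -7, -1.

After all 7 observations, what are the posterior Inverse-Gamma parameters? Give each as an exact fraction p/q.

alpha=9, beta=2759/40

obs 1: x=7 → posterior Inverse-Gamma(6, 168/5)
obs 2: x=3/2 → posterior Inverse-Gamma(13/2, 1469/40)
obs 3: x=3/2 → posterior Inverse-Gamma(7, 797/20)
obs 4: x=3/2 → posterior Inverse-Gamma(15/2, 1719/40)
obs 5: x=-5 → posterior Inverse-Gamma(8, 2039/40)
obs 6: x=-7 → posterior Inverse-Gamma(17/2, 2759/40)
obs 7: x=-1 → posterior Inverse-Gamma(9, 2759/40)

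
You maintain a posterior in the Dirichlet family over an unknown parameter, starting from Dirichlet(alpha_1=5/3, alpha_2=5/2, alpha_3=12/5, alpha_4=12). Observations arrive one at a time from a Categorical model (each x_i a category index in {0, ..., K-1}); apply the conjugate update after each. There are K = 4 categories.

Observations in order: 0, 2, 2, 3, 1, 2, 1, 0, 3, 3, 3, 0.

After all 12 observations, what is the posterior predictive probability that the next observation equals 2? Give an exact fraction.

162/917

obs 1: x=0 → posterior Dirichlet(8/3, 5/2, 12/5, 12)
obs 2: x=2 → posterior Dirichlet(8/3, 5/2, 17/5, 12)
obs 3: x=2 → posterior Dirichlet(8/3, 5/2, 22/5, 12)
obs 4: x=3 → posterior Dirichlet(8/3, 5/2, 22/5, 13)
obs 5: x=1 → posterior Dirichlet(8/3, 7/2, 22/5, 13)
obs 6: x=2 → posterior Dirichlet(8/3, 7/2, 27/5, 13)
obs 7: x=1 → posterior Dirichlet(8/3, 9/2, 27/5, 13)
obs 8: x=0 → posterior Dirichlet(11/3, 9/2, 27/5, 13)
obs 9: x=3 → posterior Dirichlet(11/3, 9/2, 27/5, 14)
obs 10: x=3 → posterior Dirichlet(11/3, 9/2, 27/5, 15)
obs 11: x=3 → posterior Dirichlet(11/3, 9/2, 27/5, 16)
obs 12: x=0 → posterior Dirichlet(14/3, 9/2, 27/5, 16)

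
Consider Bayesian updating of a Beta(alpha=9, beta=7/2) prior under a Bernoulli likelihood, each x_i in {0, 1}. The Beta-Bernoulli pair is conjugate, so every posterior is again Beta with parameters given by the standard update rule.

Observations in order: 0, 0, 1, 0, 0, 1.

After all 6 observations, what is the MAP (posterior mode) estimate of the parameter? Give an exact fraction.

obs 1: x=0 → posterior Beta(9, 9/2)
obs 2: x=0 → posterior Beta(9, 11/2)
obs 3: x=1 → posterior Beta(10, 11/2)
obs 4: x=0 → posterior Beta(10, 13/2)
obs 5: x=0 → posterior Beta(10, 15/2)
obs 6: x=1 → posterior Beta(11, 15/2)

20/33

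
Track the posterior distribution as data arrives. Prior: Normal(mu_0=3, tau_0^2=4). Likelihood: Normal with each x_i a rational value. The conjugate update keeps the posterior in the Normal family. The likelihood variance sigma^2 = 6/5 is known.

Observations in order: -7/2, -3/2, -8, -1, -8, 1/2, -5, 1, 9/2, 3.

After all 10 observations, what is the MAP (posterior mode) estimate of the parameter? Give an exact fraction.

-171/103

obs 1: x=-7/2 → posterior Normal(-2, 12/13)
obs 2: x=-3/2 → posterior Normal(-41/23, 12/23)
obs 3: x=-8 → posterior Normal(-11/3, 4/11)
obs 4: x=-1 → posterior Normal(-131/43, 12/43)
obs 5: x=-8 → posterior Normal(-211/53, 12/53)
obs 6: x=1/2 → posterior Normal(-206/63, 4/21)
obs 7: x=-5 → posterior Normal(-256/73, 12/73)
obs 8: x=1 → posterior Normal(-246/83, 12/83)
obs 9: x=9/2 → posterior Normal(-67/31, 4/31)
obs 10: x=3 → posterior Normal(-171/103, 12/103)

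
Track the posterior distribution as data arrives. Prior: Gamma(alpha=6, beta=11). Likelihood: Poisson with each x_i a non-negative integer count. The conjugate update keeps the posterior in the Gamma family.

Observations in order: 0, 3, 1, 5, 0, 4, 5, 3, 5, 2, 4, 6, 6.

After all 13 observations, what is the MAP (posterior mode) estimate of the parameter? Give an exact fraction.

obs 1: x=0 → posterior Gamma(6, 12)
obs 2: x=3 → posterior Gamma(9, 13)
obs 3: x=1 → posterior Gamma(10, 14)
obs 4: x=5 → posterior Gamma(15, 15)
obs 5: x=0 → posterior Gamma(15, 16)
obs 6: x=4 → posterior Gamma(19, 17)
obs 7: x=5 → posterior Gamma(24, 18)
obs 8: x=3 → posterior Gamma(27, 19)
obs 9: x=5 → posterior Gamma(32, 20)
obs 10: x=2 → posterior Gamma(34, 21)
obs 11: x=4 → posterior Gamma(38, 22)
obs 12: x=6 → posterior Gamma(44, 23)
obs 13: x=6 → posterior Gamma(50, 24)

49/24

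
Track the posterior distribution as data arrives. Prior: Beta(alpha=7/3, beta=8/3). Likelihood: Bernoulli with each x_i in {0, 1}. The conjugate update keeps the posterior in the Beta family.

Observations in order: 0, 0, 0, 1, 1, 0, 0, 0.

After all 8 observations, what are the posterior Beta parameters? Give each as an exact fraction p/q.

alpha=13/3, beta=26/3

obs 1: x=0 → posterior Beta(7/3, 11/3)
obs 2: x=0 → posterior Beta(7/3, 14/3)
obs 3: x=0 → posterior Beta(7/3, 17/3)
obs 4: x=1 → posterior Beta(10/3, 17/3)
obs 5: x=1 → posterior Beta(13/3, 17/3)
obs 6: x=0 → posterior Beta(13/3, 20/3)
obs 7: x=0 → posterior Beta(13/3, 23/3)
obs 8: x=0 → posterior Beta(13/3, 26/3)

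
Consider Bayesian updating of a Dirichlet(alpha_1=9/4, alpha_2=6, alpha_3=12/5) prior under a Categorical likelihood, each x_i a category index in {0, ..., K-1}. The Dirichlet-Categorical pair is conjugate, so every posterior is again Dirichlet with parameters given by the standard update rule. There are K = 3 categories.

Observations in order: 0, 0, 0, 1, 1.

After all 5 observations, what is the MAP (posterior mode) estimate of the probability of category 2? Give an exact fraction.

obs 1: x=0 → posterior Dirichlet(13/4, 6, 12/5)
obs 2: x=0 → posterior Dirichlet(17/4, 6, 12/5)
obs 3: x=0 → posterior Dirichlet(21/4, 6, 12/5)
obs 4: x=1 → posterior Dirichlet(21/4, 7, 12/5)
obs 5: x=1 → posterior Dirichlet(21/4, 8, 12/5)

28/253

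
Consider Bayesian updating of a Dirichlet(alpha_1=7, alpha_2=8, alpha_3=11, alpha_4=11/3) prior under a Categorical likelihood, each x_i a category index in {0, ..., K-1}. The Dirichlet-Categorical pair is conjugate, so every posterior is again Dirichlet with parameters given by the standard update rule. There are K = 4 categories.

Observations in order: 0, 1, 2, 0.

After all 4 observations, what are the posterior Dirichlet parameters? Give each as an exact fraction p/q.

alpha_1=9, alpha_2=9, alpha_3=12, alpha_4=11/3

obs 1: x=0 → posterior Dirichlet(8, 8, 11, 11/3)
obs 2: x=1 → posterior Dirichlet(8, 9, 11, 11/3)
obs 3: x=2 → posterior Dirichlet(8, 9, 12, 11/3)
obs 4: x=0 → posterior Dirichlet(9, 9, 12, 11/3)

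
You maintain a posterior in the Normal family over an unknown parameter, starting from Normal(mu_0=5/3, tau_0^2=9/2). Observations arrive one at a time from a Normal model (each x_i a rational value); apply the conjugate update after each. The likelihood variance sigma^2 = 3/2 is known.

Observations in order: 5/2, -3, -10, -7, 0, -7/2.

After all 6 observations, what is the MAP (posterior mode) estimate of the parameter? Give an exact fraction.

obs 1: x=5/2 → posterior Normal(55/24, 9/8)
obs 2: x=-3 → posterior Normal(1/42, 9/14)
obs 3: x=-10 → posterior Normal(-179/60, 9/20)
obs 4: x=-7 → posterior Normal(-305/78, 9/26)
obs 5: x=0 → posterior Normal(-305/96, 9/32)
obs 6: x=-7/2 → posterior Normal(-184/57, 9/38)

-184/57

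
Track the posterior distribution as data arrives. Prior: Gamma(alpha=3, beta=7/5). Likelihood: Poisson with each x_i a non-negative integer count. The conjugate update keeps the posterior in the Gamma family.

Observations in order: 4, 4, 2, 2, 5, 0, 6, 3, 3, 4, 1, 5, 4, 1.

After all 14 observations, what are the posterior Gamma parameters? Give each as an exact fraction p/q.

alpha=47, beta=77/5

obs 1: x=4 → posterior Gamma(7, 12/5)
obs 2: x=4 → posterior Gamma(11, 17/5)
obs 3: x=2 → posterior Gamma(13, 22/5)
obs 4: x=2 → posterior Gamma(15, 27/5)
obs 5: x=5 → posterior Gamma(20, 32/5)
obs 6: x=0 → posterior Gamma(20, 37/5)
obs 7: x=6 → posterior Gamma(26, 42/5)
obs 8: x=3 → posterior Gamma(29, 47/5)
obs 9: x=3 → posterior Gamma(32, 52/5)
obs 10: x=4 → posterior Gamma(36, 57/5)
obs 11: x=1 → posterior Gamma(37, 62/5)
obs 12: x=5 → posterior Gamma(42, 67/5)
obs 13: x=4 → posterior Gamma(46, 72/5)
obs 14: x=1 → posterior Gamma(47, 77/5)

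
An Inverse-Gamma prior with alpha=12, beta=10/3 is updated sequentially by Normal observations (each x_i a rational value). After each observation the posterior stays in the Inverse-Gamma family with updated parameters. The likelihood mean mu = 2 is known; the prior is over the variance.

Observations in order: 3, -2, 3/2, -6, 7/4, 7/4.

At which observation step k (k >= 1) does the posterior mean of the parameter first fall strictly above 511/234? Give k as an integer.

k = 4

obs 1: x=3 → posterior Inverse-Gamma(25/2, 23/6)
obs 2: x=-2 → posterior Inverse-Gamma(13, 71/6)
obs 3: x=3/2 → posterior Inverse-Gamma(27/2, 287/24)
obs 4: x=-6 → posterior Inverse-Gamma(14, 1055/24)
obs 5: x=7/4 → posterior Inverse-Gamma(29/2, 4223/96)
obs 6: x=7/4 → posterior Inverse-Gamma(15, 2113/48)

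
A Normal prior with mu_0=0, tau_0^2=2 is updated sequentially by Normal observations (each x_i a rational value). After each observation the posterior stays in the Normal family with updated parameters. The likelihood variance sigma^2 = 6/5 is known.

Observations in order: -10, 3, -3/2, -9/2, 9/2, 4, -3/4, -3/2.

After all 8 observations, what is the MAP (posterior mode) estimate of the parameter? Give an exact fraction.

-135/172

obs 1: x=-10 → posterior Normal(-25/4, 3/4)
obs 2: x=3 → posterior Normal(-35/13, 6/13)
obs 3: x=-3/2 → posterior Normal(-85/36, 1/3)
obs 4: x=-9/2 → posterior Normal(-65/23, 6/23)
obs 5: x=9/2 → posterior Normal(-85/56, 3/14)
obs 6: x=4 → posterior Normal(-15/22, 2/11)
obs 7: x=-3/4 → posterior Normal(-105/152, 3/19)
obs 8: x=-3/2 → posterior Normal(-135/172, 6/43)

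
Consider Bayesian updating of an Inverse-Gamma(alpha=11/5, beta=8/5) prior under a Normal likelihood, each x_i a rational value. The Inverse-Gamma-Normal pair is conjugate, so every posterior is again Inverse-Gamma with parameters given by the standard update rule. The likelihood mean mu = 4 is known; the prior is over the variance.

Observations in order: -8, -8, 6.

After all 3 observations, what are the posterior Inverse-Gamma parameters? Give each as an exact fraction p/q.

obs 1: x=-8 → posterior Inverse-Gamma(27/10, 368/5)
obs 2: x=-8 → posterior Inverse-Gamma(16/5, 728/5)
obs 3: x=6 → posterior Inverse-Gamma(37/10, 738/5)

alpha=37/10, beta=738/5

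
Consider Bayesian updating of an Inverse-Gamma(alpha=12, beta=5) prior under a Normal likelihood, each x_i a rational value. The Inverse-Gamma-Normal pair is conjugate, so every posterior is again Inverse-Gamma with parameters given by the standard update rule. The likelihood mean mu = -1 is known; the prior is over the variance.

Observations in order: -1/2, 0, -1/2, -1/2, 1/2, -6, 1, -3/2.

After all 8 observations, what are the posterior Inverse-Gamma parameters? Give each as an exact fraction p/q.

alpha=16, beta=173/8

obs 1: x=-1/2 → posterior Inverse-Gamma(25/2, 41/8)
obs 2: x=0 → posterior Inverse-Gamma(13, 45/8)
obs 3: x=-1/2 → posterior Inverse-Gamma(27/2, 23/4)
obs 4: x=-1/2 → posterior Inverse-Gamma(14, 47/8)
obs 5: x=1/2 → posterior Inverse-Gamma(29/2, 7)
obs 6: x=-6 → posterior Inverse-Gamma(15, 39/2)
obs 7: x=1 → posterior Inverse-Gamma(31/2, 43/2)
obs 8: x=-3/2 → posterior Inverse-Gamma(16, 173/8)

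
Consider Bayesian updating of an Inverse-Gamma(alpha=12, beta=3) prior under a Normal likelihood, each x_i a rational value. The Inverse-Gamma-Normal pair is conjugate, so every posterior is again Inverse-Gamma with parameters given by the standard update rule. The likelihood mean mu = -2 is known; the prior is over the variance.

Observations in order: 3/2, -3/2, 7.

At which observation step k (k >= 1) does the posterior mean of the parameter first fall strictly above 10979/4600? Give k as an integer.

obs 1: x=3/2 → posterior Inverse-Gamma(25/2, 73/8)
obs 2: x=-3/2 → posterior Inverse-Gamma(13, 37/4)
obs 3: x=7 → posterior Inverse-Gamma(27/2, 199/4)

k = 3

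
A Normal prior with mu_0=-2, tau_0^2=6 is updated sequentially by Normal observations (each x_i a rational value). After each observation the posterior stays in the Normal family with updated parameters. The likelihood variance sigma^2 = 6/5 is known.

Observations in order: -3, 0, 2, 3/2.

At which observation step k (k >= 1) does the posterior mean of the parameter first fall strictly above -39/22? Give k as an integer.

obs 1: x=-3 → posterior Normal(-17/6, 1)
obs 2: x=0 → posterior Normal(-17/11, 6/11)
obs 3: x=2 → posterior Normal(-7/16, 3/8)
obs 4: x=3/2 → posterior Normal(1/42, 2/7)

k = 2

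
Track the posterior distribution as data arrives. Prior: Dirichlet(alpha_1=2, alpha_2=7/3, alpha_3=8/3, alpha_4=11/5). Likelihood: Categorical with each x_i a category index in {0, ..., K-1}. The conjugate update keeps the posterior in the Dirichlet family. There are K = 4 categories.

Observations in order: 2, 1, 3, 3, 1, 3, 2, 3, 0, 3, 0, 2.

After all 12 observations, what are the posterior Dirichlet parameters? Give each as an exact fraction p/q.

alpha_1=4, alpha_2=13/3, alpha_3=17/3, alpha_4=36/5

obs 1: x=2 → posterior Dirichlet(2, 7/3, 11/3, 11/5)
obs 2: x=1 → posterior Dirichlet(2, 10/3, 11/3, 11/5)
obs 3: x=3 → posterior Dirichlet(2, 10/3, 11/3, 16/5)
obs 4: x=3 → posterior Dirichlet(2, 10/3, 11/3, 21/5)
obs 5: x=1 → posterior Dirichlet(2, 13/3, 11/3, 21/5)
obs 6: x=3 → posterior Dirichlet(2, 13/3, 11/3, 26/5)
obs 7: x=2 → posterior Dirichlet(2, 13/3, 14/3, 26/5)
obs 8: x=3 → posterior Dirichlet(2, 13/3, 14/3, 31/5)
obs 9: x=0 → posterior Dirichlet(3, 13/3, 14/3, 31/5)
obs 10: x=3 → posterior Dirichlet(3, 13/3, 14/3, 36/5)
obs 11: x=0 → posterior Dirichlet(4, 13/3, 14/3, 36/5)
obs 12: x=2 → posterior Dirichlet(4, 13/3, 17/3, 36/5)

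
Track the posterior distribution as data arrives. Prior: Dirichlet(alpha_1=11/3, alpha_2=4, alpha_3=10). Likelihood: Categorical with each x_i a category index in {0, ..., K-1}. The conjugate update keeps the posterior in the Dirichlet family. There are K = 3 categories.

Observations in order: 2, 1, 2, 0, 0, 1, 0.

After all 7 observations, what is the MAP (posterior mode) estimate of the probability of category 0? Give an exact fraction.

17/65

obs 1: x=2 → posterior Dirichlet(11/3, 4, 11)
obs 2: x=1 → posterior Dirichlet(11/3, 5, 11)
obs 3: x=2 → posterior Dirichlet(11/3, 5, 12)
obs 4: x=0 → posterior Dirichlet(14/3, 5, 12)
obs 5: x=0 → posterior Dirichlet(17/3, 5, 12)
obs 6: x=1 → posterior Dirichlet(17/3, 6, 12)
obs 7: x=0 → posterior Dirichlet(20/3, 6, 12)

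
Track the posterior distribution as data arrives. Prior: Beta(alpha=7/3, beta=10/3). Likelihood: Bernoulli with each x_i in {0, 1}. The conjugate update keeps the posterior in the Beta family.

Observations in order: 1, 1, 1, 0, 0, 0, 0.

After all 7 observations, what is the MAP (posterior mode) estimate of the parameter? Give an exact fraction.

13/32

obs 1: x=1 → posterior Beta(10/3, 10/3)
obs 2: x=1 → posterior Beta(13/3, 10/3)
obs 3: x=1 → posterior Beta(16/3, 10/3)
obs 4: x=0 → posterior Beta(16/3, 13/3)
obs 5: x=0 → posterior Beta(16/3, 16/3)
obs 6: x=0 → posterior Beta(16/3, 19/3)
obs 7: x=0 → posterior Beta(16/3, 22/3)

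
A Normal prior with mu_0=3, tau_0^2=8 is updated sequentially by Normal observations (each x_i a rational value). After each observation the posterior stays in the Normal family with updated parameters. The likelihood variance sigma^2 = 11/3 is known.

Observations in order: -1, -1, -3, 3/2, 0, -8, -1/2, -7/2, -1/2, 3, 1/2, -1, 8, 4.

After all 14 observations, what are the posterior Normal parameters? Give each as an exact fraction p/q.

mu_0=-3/347, tau_0^2=88/347

obs 1: x=-1 → posterior Normal(9/35, 88/35)
obs 2: x=-1 → posterior Normal(-15/59, 88/59)
obs 3: x=-3 → posterior Normal(-87/83, 88/83)
obs 4: x=3/2 → posterior Normal(-51/107, 88/107)
obs 5: x=0 → posterior Normal(-51/131, 88/131)
obs 6: x=-8 → posterior Normal(-243/155, 88/155)
obs 7: x=-1/2 → posterior Normal(-255/179, 88/179)
obs 8: x=-7/2 → posterior Normal(-339/203, 88/203)
obs 9: x=-1/2 → posterior Normal(-351/227, 88/227)
obs 10: x=3 → posterior Normal(-279/251, 88/251)
obs 11: x=1/2 → posterior Normal(-267/275, 8/25)
obs 12: x=-1 → posterior Normal(-291/299, 88/299)
obs 13: x=8 → posterior Normal(-99/323, 88/323)
obs 14: x=4 → posterior Normal(-3/347, 88/347)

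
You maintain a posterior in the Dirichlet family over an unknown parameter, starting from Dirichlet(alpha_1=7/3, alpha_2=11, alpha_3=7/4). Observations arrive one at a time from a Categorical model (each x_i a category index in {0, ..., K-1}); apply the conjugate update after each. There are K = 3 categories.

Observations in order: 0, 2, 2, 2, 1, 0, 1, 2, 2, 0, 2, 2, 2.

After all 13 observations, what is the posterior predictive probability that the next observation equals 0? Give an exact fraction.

64/337

obs 1: x=0 → posterior Dirichlet(10/3, 11, 7/4)
obs 2: x=2 → posterior Dirichlet(10/3, 11, 11/4)
obs 3: x=2 → posterior Dirichlet(10/3, 11, 15/4)
obs 4: x=2 → posterior Dirichlet(10/3, 11, 19/4)
obs 5: x=1 → posterior Dirichlet(10/3, 12, 19/4)
obs 6: x=0 → posterior Dirichlet(13/3, 12, 19/4)
obs 7: x=1 → posterior Dirichlet(13/3, 13, 19/4)
obs 8: x=2 → posterior Dirichlet(13/3, 13, 23/4)
obs 9: x=2 → posterior Dirichlet(13/3, 13, 27/4)
obs 10: x=0 → posterior Dirichlet(16/3, 13, 27/4)
obs 11: x=2 → posterior Dirichlet(16/3, 13, 31/4)
obs 12: x=2 → posterior Dirichlet(16/3, 13, 35/4)
obs 13: x=2 → posterior Dirichlet(16/3, 13, 39/4)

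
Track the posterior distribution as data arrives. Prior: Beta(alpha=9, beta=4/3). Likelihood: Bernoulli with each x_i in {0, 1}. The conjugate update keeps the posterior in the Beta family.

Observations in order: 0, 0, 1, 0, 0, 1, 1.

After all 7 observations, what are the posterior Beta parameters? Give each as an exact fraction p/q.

obs 1: x=0 → posterior Beta(9, 7/3)
obs 2: x=0 → posterior Beta(9, 10/3)
obs 3: x=1 → posterior Beta(10, 10/3)
obs 4: x=0 → posterior Beta(10, 13/3)
obs 5: x=0 → posterior Beta(10, 16/3)
obs 6: x=1 → posterior Beta(11, 16/3)
obs 7: x=1 → posterior Beta(12, 16/3)

alpha=12, beta=16/3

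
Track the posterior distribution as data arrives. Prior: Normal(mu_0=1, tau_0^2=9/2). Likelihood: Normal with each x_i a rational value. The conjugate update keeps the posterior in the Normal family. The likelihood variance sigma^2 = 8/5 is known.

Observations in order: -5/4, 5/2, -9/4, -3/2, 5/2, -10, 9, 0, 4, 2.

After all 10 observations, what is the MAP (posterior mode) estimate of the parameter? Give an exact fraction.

241/466

obs 1: x=-5/4 → posterior Normal(-161/244, 72/61)
obs 2: x=5/2 → posterior Normal(289/424, 36/53)
obs 3: x=-9/4 → posterior Normal(-29/151, 72/151)
obs 4: x=-3/2 → posterior Normal(-193/392, 18/49)
obs 5: x=5/2 → posterior Normal(16/241, 72/241)
obs 6: x=-10 → posterior Normal(-217/143, 36/143)
obs 7: x=9 → posterior Normal(-29/331, 72/331)
obs 8: x=0 → posterior Normal(-29/376, 9/47)
obs 9: x=4 → posterior Normal(151/421, 72/421)
obs 10: x=2 → posterior Normal(241/466, 36/233)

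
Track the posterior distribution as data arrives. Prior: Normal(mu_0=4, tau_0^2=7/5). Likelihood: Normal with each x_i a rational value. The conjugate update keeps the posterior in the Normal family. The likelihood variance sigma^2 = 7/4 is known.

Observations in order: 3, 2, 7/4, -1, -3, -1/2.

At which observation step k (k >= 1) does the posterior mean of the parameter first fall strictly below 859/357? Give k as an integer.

k = 4

obs 1: x=3 → posterior Normal(32/9, 7/9)
obs 2: x=2 → posterior Normal(40/13, 7/13)
obs 3: x=7/4 → posterior Normal(47/17, 7/17)
obs 4: x=-1 → posterior Normal(43/21, 1/3)
obs 5: x=-3 → posterior Normal(31/25, 7/25)
obs 6: x=-1/2 → posterior Normal(1, 7/29)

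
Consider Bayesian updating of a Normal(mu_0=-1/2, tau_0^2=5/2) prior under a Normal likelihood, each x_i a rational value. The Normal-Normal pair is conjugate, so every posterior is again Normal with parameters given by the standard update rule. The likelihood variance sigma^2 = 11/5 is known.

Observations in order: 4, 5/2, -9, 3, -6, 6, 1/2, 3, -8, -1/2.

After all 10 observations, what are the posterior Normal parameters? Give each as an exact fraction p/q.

obs 1: x=4 → posterior Normal(89/47, 55/47)
obs 2: x=5/2 → posterior Normal(101/48, 55/72)
obs 3: x=-9 → posterior Normal(-147/194, 55/97)
obs 4: x=3 → posterior Normal(3/244, 55/122)
obs 5: x=-6 → posterior Normal(-99/98, 55/147)
obs 6: x=6 → posterior Normal(3/344, 55/172)
obs 7: x=1/2 → posterior Normal(14/197, 55/197)
obs 8: x=3 → posterior Normal(89/222, 55/222)
obs 9: x=-8 → posterior Normal(-111/247, 55/247)
obs 10: x=-1/2 → posterior Normal(-247/544, 55/272)

mu_0=-247/544, tau_0^2=55/272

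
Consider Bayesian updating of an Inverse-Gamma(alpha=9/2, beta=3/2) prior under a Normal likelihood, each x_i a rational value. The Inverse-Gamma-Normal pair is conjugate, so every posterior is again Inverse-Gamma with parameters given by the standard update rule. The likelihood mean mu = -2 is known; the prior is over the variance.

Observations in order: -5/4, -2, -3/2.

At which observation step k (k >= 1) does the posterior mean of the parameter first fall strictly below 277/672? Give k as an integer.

obs 1: x=-5/4 → posterior Inverse-Gamma(5, 57/32)
obs 2: x=-2 → posterior Inverse-Gamma(11/2, 57/32)
obs 3: x=-3/2 → posterior Inverse-Gamma(6, 61/32)

k = 2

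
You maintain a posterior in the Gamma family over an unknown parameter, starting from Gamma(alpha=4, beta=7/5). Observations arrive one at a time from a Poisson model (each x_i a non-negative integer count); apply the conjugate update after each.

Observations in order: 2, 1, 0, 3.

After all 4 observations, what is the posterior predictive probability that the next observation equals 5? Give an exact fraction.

644053197583573903125/18889465931478580854784

obs 1: x=2 → posterior Gamma(6, 12/5)
obs 2: x=1 → posterior Gamma(7, 17/5)
obs 3: x=0 → posterior Gamma(7, 22/5)
obs 4: x=3 → posterior Gamma(10, 27/5)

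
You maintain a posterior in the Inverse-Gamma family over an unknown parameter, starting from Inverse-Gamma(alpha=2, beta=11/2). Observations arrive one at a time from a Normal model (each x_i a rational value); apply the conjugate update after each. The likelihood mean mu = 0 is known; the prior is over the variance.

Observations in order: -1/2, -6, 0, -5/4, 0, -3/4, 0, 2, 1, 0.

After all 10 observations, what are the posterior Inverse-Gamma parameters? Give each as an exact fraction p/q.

obs 1: x=-1/2 → posterior Inverse-Gamma(5/2, 45/8)
obs 2: x=-6 → posterior Inverse-Gamma(3, 189/8)
obs 3: x=0 → posterior Inverse-Gamma(7/2, 189/8)
obs 4: x=-5/4 → posterior Inverse-Gamma(4, 781/32)
obs 5: x=0 → posterior Inverse-Gamma(9/2, 781/32)
obs 6: x=-3/4 → posterior Inverse-Gamma(5, 395/16)
obs 7: x=0 → posterior Inverse-Gamma(11/2, 395/16)
obs 8: x=2 → posterior Inverse-Gamma(6, 427/16)
obs 9: x=1 → posterior Inverse-Gamma(13/2, 435/16)
obs 10: x=0 → posterior Inverse-Gamma(7, 435/16)

alpha=7, beta=435/16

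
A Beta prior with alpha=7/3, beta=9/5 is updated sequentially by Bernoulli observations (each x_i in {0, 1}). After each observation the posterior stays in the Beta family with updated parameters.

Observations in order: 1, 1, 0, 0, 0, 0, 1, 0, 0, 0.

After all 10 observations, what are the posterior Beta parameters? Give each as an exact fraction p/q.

alpha=16/3, beta=44/5

obs 1: x=1 → posterior Beta(10/3, 9/5)
obs 2: x=1 → posterior Beta(13/3, 9/5)
obs 3: x=0 → posterior Beta(13/3, 14/5)
obs 4: x=0 → posterior Beta(13/3, 19/5)
obs 5: x=0 → posterior Beta(13/3, 24/5)
obs 6: x=0 → posterior Beta(13/3, 29/5)
obs 7: x=1 → posterior Beta(16/3, 29/5)
obs 8: x=0 → posterior Beta(16/3, 34/5)
obs 9: x=0 → posterior Beta(16/3, 39/5)
obs 10: x=0 → posterior Beta(16/3, 44/5)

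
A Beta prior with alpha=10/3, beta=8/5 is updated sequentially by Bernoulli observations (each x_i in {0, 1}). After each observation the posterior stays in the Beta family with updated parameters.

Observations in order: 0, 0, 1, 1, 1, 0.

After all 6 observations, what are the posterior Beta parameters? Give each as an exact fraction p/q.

alpha=19/3, beta=23/5

obs 1: x=0 → posterior Beta(10/3, 13/5)
obs 2: x=0 → posterior Beta(10/3, 18/5)
obs 3: x=1 → posterior Beta(13/3, 18/5)
obs 4: x=1 → posterior Beta(16/3, 18/5)
obs 5: x=1 → posterior Beta(19/3, 18/5)
obs 6: x=0 → posterior Beta(19/3, 23/5)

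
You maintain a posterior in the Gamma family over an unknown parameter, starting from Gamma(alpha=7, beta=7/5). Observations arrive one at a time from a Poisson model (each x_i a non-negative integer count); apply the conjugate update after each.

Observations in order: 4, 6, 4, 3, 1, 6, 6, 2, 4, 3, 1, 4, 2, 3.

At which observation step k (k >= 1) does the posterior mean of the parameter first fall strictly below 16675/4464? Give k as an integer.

k = 13

obs 1: x=4 → posterior Gamma(11, 12/5)
obs 2: x=6 → posterior Gamma(17, 17/5)
obs 3: x=4 → posterior Gamma(21, 22/5)
obs 4: x=3 → posterior Gamma(24, 27/5)
obs 5: x=1 → posterior Gamma(25, 32/5)
obs 6: x=6 → posterior Gamma(31, 37/5)
obs 7: x=6 → posterior Gamma(37, 42/5)
obs 8: x=2 → posterior Gamma(39, 47/5)
obs 9: x=4 → posterior Gamma(43, 52/5)
obs 10: x=3 → posterior Gamma(46, 57/5)
obs 11: x=1 → posterior Gamma(47, 62/5)
obs 12: x=4 → posterior Gamma(51, 67/5)
obs 13: x=2 → posterior Gamma(53, 72/5)
obs 14: x=3 → posterior Gamma(56, 77/5)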